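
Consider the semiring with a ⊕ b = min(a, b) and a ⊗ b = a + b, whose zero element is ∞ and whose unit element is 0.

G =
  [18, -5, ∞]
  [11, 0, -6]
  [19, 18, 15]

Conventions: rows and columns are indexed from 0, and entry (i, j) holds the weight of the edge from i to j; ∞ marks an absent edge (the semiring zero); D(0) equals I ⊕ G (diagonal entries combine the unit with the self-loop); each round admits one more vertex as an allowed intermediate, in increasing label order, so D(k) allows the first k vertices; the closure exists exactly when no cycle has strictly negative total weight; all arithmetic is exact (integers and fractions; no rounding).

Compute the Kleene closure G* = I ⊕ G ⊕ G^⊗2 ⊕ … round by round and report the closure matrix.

D(0):
  [0, -5, ∞]
  [11, 0, -6]
  [19, 18, 0]
D(1):
  [0, -5, ∞]
  [11, 0, -6]
  [19, 14, 0]
D(2):
  [0, -5, -11]
  [11, 0, -6]
  [19, 14, 0]
D(3):
  [0, -5, -11]
  [11, 0, -6]
  [19, 14, 0]
Answer: G* = [[0, -5, -11], [11, 0, -6], [19, 14, 0]]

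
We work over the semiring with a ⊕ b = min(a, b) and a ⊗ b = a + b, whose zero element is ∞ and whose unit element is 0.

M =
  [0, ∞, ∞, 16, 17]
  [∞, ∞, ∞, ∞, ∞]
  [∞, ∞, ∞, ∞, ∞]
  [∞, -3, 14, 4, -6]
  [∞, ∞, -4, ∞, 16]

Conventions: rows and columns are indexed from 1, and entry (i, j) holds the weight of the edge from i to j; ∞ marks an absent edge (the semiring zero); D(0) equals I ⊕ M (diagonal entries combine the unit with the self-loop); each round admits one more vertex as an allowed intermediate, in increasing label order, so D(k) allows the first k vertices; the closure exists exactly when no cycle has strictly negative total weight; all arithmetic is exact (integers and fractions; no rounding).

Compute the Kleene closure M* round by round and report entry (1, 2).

D(0):
  [0, ∞, ∞, 16, 17]
  [∞, 0, ∞, ∞, ∞]
  [∞, ∞, 0, ∞, ∞]
  [∞, -3, 14, 0, -6]
  [∞, ∞, -4, ∞, 0]
D(1):
  [0, ∞, ∞, 16, 17]
  [∞, 0, ∞, ∞, ∞]
  [∞, ∞, 0, ∞, ∞]
  [∞, -3, 14, 0, -6]
  [∞, ∞, -4, ∞, 0]
D(2):
  [0, ∞, ∞, 16, 17]
  [∞, 0, ∞, ∞, ∞]
  [∞, ∞, 0, ∞, ∞]
  [∞, -3, 14, 0, -6]
  [∞, ∞, -4, ∞, 0]
D(3):
  [0, ∞, ∞, 16, 17]
  [∞, 0, ∞, ∞, ∞]
  [∞, ∞, 0, ∞, ∞]
  [∞, -3, 14, 0, -6]
  [∞, ∞, -4, ∞, 0]
D(4):
  [0, 13, 30, 16, 10]
  [∞, 0, ∞, ∞, ∞]
  [∞, ∞, 0, ∞, ∞]
  [∞, -3, 14, 0, -6]
  [∞, ∞, -4, ∞, 0]
D(5):
  [0, 13, 6, 16, 10]
  [∞, 0, ∞, ∞, ∞]
  [∞, ∞, 0, ∞, ∞]
  [∞, -3, -10, 0, -6]
  [∞, ∞, -4, ∞, 0]
Answer: M*[1][2] = 13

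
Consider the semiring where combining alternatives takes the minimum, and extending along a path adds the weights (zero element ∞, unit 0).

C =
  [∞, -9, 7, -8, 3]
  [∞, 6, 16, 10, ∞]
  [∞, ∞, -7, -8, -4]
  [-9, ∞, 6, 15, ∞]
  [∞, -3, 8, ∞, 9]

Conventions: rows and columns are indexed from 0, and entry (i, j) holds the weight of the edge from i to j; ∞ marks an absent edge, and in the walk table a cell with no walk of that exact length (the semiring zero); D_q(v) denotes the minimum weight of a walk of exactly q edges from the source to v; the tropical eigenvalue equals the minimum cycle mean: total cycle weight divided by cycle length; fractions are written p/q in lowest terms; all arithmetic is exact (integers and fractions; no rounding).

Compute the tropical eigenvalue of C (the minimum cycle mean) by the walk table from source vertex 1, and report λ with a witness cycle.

q=0: [∞, 0, ∞, ∞, ∞]
q=1: [∞, 6, 16, 10, ∞]
q=2: [1, 12, 9, 8, 12]
q=3: [-1, -8, 2, -7, 4]
q=4: [-16, -10, -5, -9, -2]
q=5: [-18, -25, -12, -24, -13]
Optimal cycle mean attained by: cycle 0->3->0, total (-8) + (-9), length 2.
Answer: λ = -17/2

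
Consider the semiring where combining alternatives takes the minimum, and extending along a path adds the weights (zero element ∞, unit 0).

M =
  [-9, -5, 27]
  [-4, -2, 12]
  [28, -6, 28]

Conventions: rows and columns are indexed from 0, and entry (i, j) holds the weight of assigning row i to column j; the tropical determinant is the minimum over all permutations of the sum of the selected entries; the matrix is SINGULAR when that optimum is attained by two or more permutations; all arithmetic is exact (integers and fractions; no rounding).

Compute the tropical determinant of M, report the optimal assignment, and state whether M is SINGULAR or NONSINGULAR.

σ = (0, 1, 2): (-9) + (-2) + 28 = 17
σ = (0, 2, 1): (-9) + 12 + (-6) = -3
σ = (1, 0, 2): (-5) + (-4) + 28 = 19
σ = (1, 2, 0): (-5) + 12 + 28 = 35
σ = (2, 0, 1): 27 + (-4) + (-6) = 17
σ = (2, 1, 0): 27 + (-2) + 28 = 53
Optimal value attained by: σ = (0, 2, 1).
Answer: det⊕(M) = -3; verdict: NONSINGULAR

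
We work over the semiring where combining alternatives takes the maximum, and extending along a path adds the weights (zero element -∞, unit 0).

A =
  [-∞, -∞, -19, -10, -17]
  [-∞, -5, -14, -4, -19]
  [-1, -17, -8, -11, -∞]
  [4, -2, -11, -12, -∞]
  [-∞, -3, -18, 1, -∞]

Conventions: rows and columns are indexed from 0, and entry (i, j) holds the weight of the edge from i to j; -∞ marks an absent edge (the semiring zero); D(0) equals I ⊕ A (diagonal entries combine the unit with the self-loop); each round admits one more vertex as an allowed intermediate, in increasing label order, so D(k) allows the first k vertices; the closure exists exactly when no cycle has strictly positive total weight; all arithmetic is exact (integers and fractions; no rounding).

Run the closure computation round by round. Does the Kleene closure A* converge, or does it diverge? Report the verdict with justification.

D(0):
  [0, -∞, -19, -10, -17]
  [-∞, 0, -14, -4, -19]
  [-1, -17, 0, -11, -∞]
  [4, -2, -11, 0, -∞]
  [-∞, -3, -18, 1, 0]
D(1):
  [0, -∞, -19, -10, -17]
  [-∞, 0, -14, -4, -19]
  [-1, -17, 0, -11, -18]
  [4, -2, -11, 0, -13]
  [-∞, -3, -18, 1, 0]
D(2):
  [0, -∞, -19, -10, -17]
  [-∞, 0, -14, -4, -19]
  [-1, -17, 0, -11, -18]
  [4, -2, -11, 0, -13]
  [-∞, -3, -17, 1, 0]
D(3):
  [0, -36, -19, -10, -17]
  [-15, 0, -14, -4, -19]
  [-1, -17, 0, -11, -18]
  [4, -2, -11, 0, -13]
  [-18, -3, -17, 1, 0]
D(4):
  [0, -12, -19, -10, -17]
  [0, 0, -14, -4, -17]
  [-1, -13, 0, -11, -18]
  [4, -2, -11, 0, -13]
  [5, -1, -10, 1, 0]
D(5):
  [0, -12, -19, -10, -17]
  [0, 0, -14, -4, -17]
  [-1, -13, 0, -11, -18]
  [4, -2, -11, 0, -13]
  [5, -1, -10, 1, 0]
Key observation: every diagonal entry stays at the unit through all rounds, so no improving cycle exists.
Answer: CONVERGES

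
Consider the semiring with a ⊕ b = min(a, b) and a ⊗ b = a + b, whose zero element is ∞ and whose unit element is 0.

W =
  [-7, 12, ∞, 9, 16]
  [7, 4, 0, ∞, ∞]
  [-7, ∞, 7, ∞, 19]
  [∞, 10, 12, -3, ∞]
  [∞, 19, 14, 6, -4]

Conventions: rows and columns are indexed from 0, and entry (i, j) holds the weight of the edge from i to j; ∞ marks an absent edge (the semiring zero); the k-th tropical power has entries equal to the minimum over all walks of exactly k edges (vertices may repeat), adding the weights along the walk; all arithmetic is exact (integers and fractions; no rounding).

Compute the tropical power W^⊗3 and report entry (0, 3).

W^⊗2:
  [-14, 5, 12, 2, 9]
  [-7, 8, 4, 16, 19]
  [-14, 5, 14, 2, 9]
  [5, 7, 9, -6, 31]
  [7, 15, 10, 2, -8]
W^⊗3:
  [-21, -2, 5, -5, 2]
  [-14, 5, 8, 2, 9]
  [-21, -2, 5, -5, 2]
  [-2, 4, 6, -9, 21]
  [0, 11, 6, -2, -12]
Key observation: the optimum is the walk 0->0->0->3, with weight (-7) + (-7) + 9 = -5.
Optimal value attained by: walk 0->0->0->3.
Answer: (W^⊗3)[0][3] = -5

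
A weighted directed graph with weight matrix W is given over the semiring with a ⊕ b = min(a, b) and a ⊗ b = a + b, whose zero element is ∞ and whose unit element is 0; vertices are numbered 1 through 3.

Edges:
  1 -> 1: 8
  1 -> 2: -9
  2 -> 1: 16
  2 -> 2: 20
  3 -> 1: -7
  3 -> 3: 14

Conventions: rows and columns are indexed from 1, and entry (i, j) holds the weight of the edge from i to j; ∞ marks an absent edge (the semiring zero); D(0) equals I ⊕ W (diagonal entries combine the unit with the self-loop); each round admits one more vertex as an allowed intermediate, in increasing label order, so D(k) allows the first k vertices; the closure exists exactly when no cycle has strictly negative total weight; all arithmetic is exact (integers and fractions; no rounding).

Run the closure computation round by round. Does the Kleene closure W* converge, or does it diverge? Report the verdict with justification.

D(0):
  [0, -9, ∞]
  [16, 0, ∞]
  [-7, ∞, 0]
D(1):
  [0, -9, ∞]
  [16, 0, ∞]
  [-7, -16, 0]
D(2):
  [0, -9, ∞]
  [16, 0, ∞]
  [-7, -16, 0]
D(3):
  [0, -9, ∞]
  [16, 0, ∞]
  [-7, -16, 0]
Key observation: every diagonal entry stays at the unit through all rounds, so no improving cycle exists.
Answer: CONVERGES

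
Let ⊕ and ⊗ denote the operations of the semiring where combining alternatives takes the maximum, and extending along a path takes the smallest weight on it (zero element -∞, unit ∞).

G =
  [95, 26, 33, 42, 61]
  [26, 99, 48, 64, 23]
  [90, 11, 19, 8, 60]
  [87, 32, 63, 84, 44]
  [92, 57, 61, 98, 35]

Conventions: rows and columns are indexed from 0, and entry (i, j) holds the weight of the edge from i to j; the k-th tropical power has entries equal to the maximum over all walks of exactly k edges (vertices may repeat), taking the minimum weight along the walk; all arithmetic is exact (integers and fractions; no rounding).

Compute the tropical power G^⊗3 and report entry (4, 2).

G^⊗2:
  [95, 57, 61, 61, 61]
  [64, 99, 63, 64, 48]
  [90, 57, 60, 60, 61]
  [87, 44, 63, 84, 61]
  [92, 57, 63, 84, 61]
G^⊗3:
  [95, 57, 61, 61, 61]
  [64, 99, 63, 64, 61]
  [90, 57, 61, 61, 61]
  [87, 57, 63, 84, 61]
  [92, 57, 63, 84, 61]
Key observation: the optimum is the walk 4->3->3->2, with weight 98 min 84 min 63 = 63.
Optimal value attained by: walk 4->3->3->2.
Answer: (G^⊗3)[4][2] = 63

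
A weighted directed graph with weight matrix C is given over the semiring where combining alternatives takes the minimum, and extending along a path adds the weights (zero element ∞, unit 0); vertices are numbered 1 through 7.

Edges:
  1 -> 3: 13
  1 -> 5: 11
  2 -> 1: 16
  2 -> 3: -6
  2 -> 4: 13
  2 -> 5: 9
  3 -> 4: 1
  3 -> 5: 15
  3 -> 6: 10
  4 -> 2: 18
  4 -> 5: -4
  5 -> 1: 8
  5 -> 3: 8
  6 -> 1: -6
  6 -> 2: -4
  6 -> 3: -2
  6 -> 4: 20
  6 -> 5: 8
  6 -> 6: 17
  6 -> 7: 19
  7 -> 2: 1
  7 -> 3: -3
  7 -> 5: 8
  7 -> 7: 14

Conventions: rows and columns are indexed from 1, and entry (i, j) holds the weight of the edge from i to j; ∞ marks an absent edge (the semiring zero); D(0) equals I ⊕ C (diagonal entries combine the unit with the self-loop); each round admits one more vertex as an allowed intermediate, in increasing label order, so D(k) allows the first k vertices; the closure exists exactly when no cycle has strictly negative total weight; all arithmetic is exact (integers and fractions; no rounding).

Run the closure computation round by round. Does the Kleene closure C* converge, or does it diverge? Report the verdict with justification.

D(0):
  [0, ∞, 13, ∞, 11, ∞, ∞]
  [16, 0, -6, 13, 9, ∞, ∞]
  [∞, ∞, 0, 1, 15, 10, ∞]
  [∞, 18, ∞, 0, -4, ∞, ∞]
  [8, ∞, 8, ∞, 0, ∞, ∞]
  [-6, -4, -2, 20, 8, 0, 19]
  [∞, 1, -3, ∞, 8, ∞, 0]
D(1):
  [0, ∞, 13, ∞, 11, ∞, ∞]
  [16, 0, -6, 13, 9, ∞, ∞]
  [∞, ∞, 0, 1, 15, 10, ∞]
  [∞, 18, ∞, 0, -4, ∞, ∞]
  [8, ∞, 8, ∞, 0, ∞, ∞]
  [-6, -4, -2, 20, 5, 0, 19]
  [∞, 1, -3, ∞, 8, ∞, 0]
D(2):
  [0, ∞, 13, ∞, 11, ∞, ∞]
  [16, 0, -6, 13, 9, ∞, ∞]
  [∞, ∞, 0, 1, 15, 10, ∞]
  [34, 18, 12, 0, -4, ∞, ∞]
  [8, ∞, 8, ∞, 0, ∞, ∞]
  [-6, -4, -10, 9, 5, 0, 19]
  [17, 1, -5, 14, 8, ∞, 0]
D(3):
  [0, ∞, 13, 14, 11, 23, ∞]
  [16, 0, -6, -5, 9, 4, ∞]
  [∞, ∞, 0, 1, 15, 10, ∞]
  [34, 18, 12, 0, -4, 22, ∞]
  [8, ∞, 8, 9, 0, 18, ∞]
  [-6, -4, -10, -9, 5, 0, 19]
  [17, 1, -5, -4, 8, 5, 0]
D(4):
  [0, 32, 13, 14, 10, 23, ∞]
  [16, 0, -6, -5, -9, 4, ∞]
  [35, 19, 0, 1, -3, 10, ∞]
  [34, 18, 12, 0, -4, 22, ∞]
  [8, 27, 8, 9, 0, 18, ∞]
  [-6, -4, -10, -9, -13, 0, 19]
  [17, 1, -5, -4, -8, 5, 0]
D(5):
  [0, 32, 13, 14, 10, 23, ∞]
  [-1, 0, -6, -5, -9, 4, ∞]
  [5, 19, 0, 1, -3, 10, ∞]
  [4, 18, 4, 0, -4, 14, ∞]
  [8, 27, 8, 9, 0, 18, ∞]
  [-6, -4, -10, -9, -13, 0, 19]
  [0, 1, -5, -4, -8, 5, 0]
D(6):
  [0, 19, 13, 14, 10, 23, 42]
  [-2, 0, -6, -5, -9, 4, 23]
  [4, 6, 0, 1, -3, 10, 29]
  [4, 10, 4, 0, -4, 14, 33]
  [8, 14, 8, 9, 0, 18, 37]
  [-6, -4, -10, -9, -13, 0, 19]
  [-1, 1, -5, -4, -8, 5, 0]
D(7):
  [0, 19, 13, 14, 10, 23, 42]
  [-2, 0, -6, -5, -9, 4, 23]
  [4, 6, 0, 1, -3, 10, 29]
  [4, 10, 4, 0, -4, 14, 33]
  [8, 14, 8, 9, 0, 18, 37]
  [-6, -4, -10, -9, -13, 0, 19]
  [-1, 1, -5, -4, -8, 5, 0]
Key observation: every diagonal entry stays at the unit through all rounds, so no improving cycle exists.
Answer: CONVERGES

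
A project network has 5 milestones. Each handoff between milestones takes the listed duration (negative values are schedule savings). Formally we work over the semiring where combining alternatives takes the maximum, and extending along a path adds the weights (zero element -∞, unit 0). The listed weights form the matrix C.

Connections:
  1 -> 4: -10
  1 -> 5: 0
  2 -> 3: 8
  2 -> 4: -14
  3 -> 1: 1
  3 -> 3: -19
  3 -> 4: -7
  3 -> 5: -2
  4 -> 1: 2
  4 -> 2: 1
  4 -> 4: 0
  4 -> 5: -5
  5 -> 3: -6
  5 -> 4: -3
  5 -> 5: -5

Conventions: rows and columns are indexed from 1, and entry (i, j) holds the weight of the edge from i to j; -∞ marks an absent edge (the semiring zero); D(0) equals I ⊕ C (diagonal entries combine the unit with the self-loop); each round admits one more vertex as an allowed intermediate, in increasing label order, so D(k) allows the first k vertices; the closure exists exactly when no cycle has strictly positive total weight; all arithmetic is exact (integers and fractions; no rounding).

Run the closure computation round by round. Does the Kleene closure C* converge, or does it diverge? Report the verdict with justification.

D(0):
  [0, -∞, -∞, -10, 0]
  [-∞, 0, 8, -14, -∞]
  [1, -∞, 0, -7, -2]
  [2, 1, -∞, 0, -5]
  [-∞, -∞, -6, -3, 0]
D(1):
  [0, -∞, -∞, -10, 0]
  [-∞, 0, 8, -14, -∞]
  [1, -∞, 0, -7, 1]
  [2, 1, -∞, 0, 2]
  [-∞, -∞, -6, -3, 0]
D(2):
  [0, -∞, -∞, -10, 0]
  [-∞, 0, 8, -14, -∞]
  [1, -∞, 0, -7, 1]
  [2, 1, 9, 0, 2]
  [-∞, -∞, -6, -3, 0]
Detection: at round 3, diagonal entry (4, 4) turns strictly positive.
Key observation: the cycle 4->2->3->4 has total weight 1 + 8 + (-7), which is strictly positive.
Answer: DIVERGES — positive cycle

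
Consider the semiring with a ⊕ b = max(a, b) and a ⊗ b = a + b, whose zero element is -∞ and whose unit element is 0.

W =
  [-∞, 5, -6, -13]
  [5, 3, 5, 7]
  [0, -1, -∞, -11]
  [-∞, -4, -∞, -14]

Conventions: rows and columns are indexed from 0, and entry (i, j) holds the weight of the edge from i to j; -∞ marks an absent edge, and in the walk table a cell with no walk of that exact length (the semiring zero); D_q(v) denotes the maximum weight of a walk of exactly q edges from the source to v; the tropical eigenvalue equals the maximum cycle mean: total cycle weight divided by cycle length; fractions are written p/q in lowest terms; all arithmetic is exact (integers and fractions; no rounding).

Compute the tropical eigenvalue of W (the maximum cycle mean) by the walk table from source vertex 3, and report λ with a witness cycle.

q=0: [-∞, -∞, -∞, 0]
q=1: [-∞, -4, -∞, -14]
q=2: [1, -1, 1, 3]
q=3: [4, 6, 4, 6]
q=4: [11, 9, 11, 13]
Optimal cycle mean attained by: cycle 0->1->0, total 5 + 5, length 2.
Answer: λ = 5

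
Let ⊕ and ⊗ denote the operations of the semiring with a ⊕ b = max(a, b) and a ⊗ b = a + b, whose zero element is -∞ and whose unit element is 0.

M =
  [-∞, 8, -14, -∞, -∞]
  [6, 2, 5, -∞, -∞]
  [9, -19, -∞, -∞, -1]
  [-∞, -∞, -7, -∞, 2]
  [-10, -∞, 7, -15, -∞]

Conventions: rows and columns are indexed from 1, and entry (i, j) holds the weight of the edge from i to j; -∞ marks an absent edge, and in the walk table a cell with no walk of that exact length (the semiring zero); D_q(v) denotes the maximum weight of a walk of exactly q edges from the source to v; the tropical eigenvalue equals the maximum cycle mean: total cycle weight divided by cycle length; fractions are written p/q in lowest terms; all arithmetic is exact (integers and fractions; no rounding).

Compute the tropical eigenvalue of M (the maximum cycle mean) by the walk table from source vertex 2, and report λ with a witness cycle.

q=0: [-∞, 0, -∞, -∞, -∞]
q=1: [6, 2, 5, -∞, -∞]
q=2: [14, 14, 7, -∞, 4]
q=3: [20, 22, 19, -11, 6]
q=4: [28, 28, 27, -9, 18]
q=5: [36, 36, 33, 3, 26]
Optimal cycle mean attained by: cycle 1->2->3->1, total 8 + 5 + 9, length 3.
Answer: λ = 22/3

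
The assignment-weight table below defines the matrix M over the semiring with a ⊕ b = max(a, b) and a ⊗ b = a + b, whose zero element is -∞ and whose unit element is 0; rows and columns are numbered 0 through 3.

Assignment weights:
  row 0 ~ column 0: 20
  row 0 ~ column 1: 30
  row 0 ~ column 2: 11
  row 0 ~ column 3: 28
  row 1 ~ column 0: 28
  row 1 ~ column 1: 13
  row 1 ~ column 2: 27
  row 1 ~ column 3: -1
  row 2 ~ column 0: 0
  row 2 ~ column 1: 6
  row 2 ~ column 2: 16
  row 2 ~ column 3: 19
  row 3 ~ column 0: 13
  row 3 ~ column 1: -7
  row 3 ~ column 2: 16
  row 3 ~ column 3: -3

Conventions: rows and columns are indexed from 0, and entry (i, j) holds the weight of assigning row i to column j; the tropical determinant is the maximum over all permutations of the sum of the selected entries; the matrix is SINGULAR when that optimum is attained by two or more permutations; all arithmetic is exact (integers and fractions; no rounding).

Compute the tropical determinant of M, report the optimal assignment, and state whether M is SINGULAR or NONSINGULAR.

σ = (0, 1, 2, 3): 20 + 13 + 16 + (-3) = 46
σ = (0, 1, 3, 2): 20 + 13 + 19 + 16 = 68
σ = (0, 2, 1, 3): 20 + 27 + 6 + (-3) = 50
σ = (0, 2, 3, 1): 20 + 27 + 19 + (-7) = 59
σ = (0, 3, 1, 2): 20 + (-1) + 6 + 16 = 41
σ = (0, 3, 2, 1): 20 + (-1) + 16 + (-7) = 28
σ = (1, 0, 2, 3): 30 + 28 + 16 + (-3) = 71
σ = (1, 0, 3, 2): 30 + 28 + 19 + 16 = 93
σ = (1, 2, 0, 3): 30 + 27 + 0 + (-3) = 54
σ = (1, 2, 3, 0): 30 + 27 + 19 + 13 = 89
σ = (1, 3, 0, 2): 30 + (-1) + 0 + 16 = 45
σ = (1, 3, 2, 0): 30 + (-1) + 16 + 13 = 58
σ = (2, 0, 1, 3): 11 + 28 + 6 + (-3) = 42
σ = (2, 0, 3, 1): 11 + 28 + 19 + (-7) = 51
σ = (2, 1, 0, 3): 11 + 13 + 0 + (-3) = 21
σ = (2, 1, 3, 0): 11 + 13 + 19 + 13 = 56
σ = (2, 3, 0, 1): 11 + (-1) + 0 + (-7) = 3
σ = (2, 3, 1, 0): 11 + (-1) + 6 + 13 = 29
σ = (3, 0, 1, 2): 28 + 28 + 6 + 16 = 78
σ = (3, 0, 2, 1): 28 + 28 + 16 + (-7) = 65
σ = (3, 1, 0, 2): 28 + 13 + 0 + 16 = 57
σ = (3, 1, 2, 0): 28 + 13 + 16 + 13 = 70
σ = (3, 2, 0, 1): 28 + 27 + 0 + (-7) = 48
σ = (3, 2, 1, 0): 28 + 27 + 6 + 13 = 74
Optimal value attained by: σ = (1, 0, 3, 2).
Answer: det⊕(M) = 93; verdict: NONSINGULAR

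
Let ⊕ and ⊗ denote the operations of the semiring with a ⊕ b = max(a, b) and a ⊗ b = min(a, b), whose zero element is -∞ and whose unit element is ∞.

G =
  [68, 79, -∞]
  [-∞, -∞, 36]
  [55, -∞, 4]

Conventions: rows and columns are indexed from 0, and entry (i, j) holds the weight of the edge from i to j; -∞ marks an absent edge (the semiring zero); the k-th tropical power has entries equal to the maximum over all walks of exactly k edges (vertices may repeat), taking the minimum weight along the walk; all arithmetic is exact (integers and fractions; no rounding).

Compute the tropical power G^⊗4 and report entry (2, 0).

G^⊗2:
  [68, 68, 36]
  [36, -∞, 4]
  [55, 55, 4]
G^⊗3:
  [68, 68, 36]
  [36, 36, 4]
  [55, 55, 36]
G^⊗4:
  [68, 68, 36]
  [36, 36, 36]
  [55, 55, 36]
Key observation: the optimum is the walk 2->0->0->0->0, with weight 55 min 68 min 68 min 68 = 55.
Optimal value attained by: walk 2->0->0->0->0.
Answer: (G^⊗4)[2][0] = 55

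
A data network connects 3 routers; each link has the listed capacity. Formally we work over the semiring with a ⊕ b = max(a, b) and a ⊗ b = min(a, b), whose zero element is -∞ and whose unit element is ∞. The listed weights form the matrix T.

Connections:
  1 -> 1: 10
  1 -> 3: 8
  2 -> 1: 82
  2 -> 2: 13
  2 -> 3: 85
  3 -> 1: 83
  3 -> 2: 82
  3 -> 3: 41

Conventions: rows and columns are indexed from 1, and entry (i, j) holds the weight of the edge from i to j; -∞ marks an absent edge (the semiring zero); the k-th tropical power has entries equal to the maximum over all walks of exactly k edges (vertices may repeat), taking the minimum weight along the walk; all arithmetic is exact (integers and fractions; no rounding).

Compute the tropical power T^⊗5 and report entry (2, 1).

T^⊗2:
  [10, 8, 8]
  [83, 82, 41]
  [82, 41, 82]
T^⊗3:
  [10, 8, 8]
  [82, 41, 82]
  [82, 82, 41]
T^⊗4:
  [10, 8, 8]
  [82, 82, 41]
  [82, 41, 82]
T^⊗5:
  [10, 8, 8]
  [82, 41, 82]
  [82, 82, 41]
Key observation: the optimum is the walk 2->3->2->3->2->1, with weight 85 min 82 min 85 min 82 min 82 = 82.
Optimal value attained by: walk 2->3->2->3->2->1.
Answer: (T^⊗5)[2][1] = 82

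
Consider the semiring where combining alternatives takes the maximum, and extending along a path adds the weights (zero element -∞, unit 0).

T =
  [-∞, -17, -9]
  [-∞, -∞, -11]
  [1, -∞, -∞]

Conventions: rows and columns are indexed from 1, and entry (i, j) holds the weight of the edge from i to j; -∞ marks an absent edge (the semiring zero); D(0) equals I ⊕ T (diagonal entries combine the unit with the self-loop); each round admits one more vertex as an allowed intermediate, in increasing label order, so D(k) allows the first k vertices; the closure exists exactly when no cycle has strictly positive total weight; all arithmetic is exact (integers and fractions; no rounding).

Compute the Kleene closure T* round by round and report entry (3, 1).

D(0):
  [0, -17, -9]
  [-∞, 0, -11]
  [1, -∞, 0]
D(1):
  [0, -17, -9]
  [-∞, 0, -11]
  [1, -16, 0]
D(2):
  [0, -17, -9]
  [-∞, 0, -11]
  [1, -16, 0]
D(3):
  [0, -17, -9]
  [-10, 0, -11]
  [1, -16, 0]
Answer: T*[3][1] = 1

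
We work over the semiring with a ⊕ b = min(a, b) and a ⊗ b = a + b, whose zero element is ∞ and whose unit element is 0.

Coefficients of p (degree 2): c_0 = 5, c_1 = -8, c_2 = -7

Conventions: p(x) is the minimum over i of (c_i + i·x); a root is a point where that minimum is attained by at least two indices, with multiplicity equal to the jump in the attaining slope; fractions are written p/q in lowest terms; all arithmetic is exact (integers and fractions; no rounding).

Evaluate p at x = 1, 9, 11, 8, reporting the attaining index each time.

p(1) = min(5+0·1=5, -8+1·1=-7, -7+2·1=-5) = -7 (attained by i=1)
p(9) = min(5+0·9=5, -8+1·9=1, -7+2·9=11) = 1 (attained by i=1)
p(11) = min(5+0·11=5, -8+1·11=3, -7+2·11=15) = 3 (attained by i=1)
p(8) = min(5+0·8=5, -8+1·8=0, -7+2·8=9) = 0 (attained by i=1)
Answer: p(1) = -7; p(9) = 1; p(11) = 3; p(8) = 0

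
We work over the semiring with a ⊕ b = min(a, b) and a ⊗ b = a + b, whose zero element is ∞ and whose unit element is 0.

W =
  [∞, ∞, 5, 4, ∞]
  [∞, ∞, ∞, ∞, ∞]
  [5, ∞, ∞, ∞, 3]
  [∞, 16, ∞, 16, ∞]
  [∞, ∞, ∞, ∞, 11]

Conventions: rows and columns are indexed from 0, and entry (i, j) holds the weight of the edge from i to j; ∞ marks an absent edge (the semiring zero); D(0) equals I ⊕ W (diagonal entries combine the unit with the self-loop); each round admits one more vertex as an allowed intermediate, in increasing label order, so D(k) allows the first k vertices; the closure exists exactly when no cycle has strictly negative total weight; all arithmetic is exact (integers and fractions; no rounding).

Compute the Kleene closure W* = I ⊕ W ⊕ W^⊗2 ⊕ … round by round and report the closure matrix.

D(0):
  [0, ∞, 5, 4, ∞]
  [∞, 0, ∞, ∞, ∞]
  [5, ∞, 0, ∞, 3]
  [∞, 16, ∞, 0, ∞]
  [∞, ∞, ∞, ∞, 0]
D(1):
  [0, ∞, 5, 4, ∞]
  [∞, 0, ∞, ∞, ∞]
  [5, ∞, 0, 9, 3]
  [∞, 16, ∞, 0, ∞]
  [∞, ∞, ∞, ∞, 0]
D(2):
  [0, ∞, 5, 4, ∞]
  [∞, 0, ∞, ∞, ∞]
  [5, ∞, 0, 9, 3]
  [∞, 16, ∞, 0, ∞]
  [∞, ∞, ∞, ∞, 0]
D(3):
  [0, ∞, 5, 4, 8]
  [∞, 0, ∞, ∞, ∞]
  [5, ∞, 0, 9, 3]
  [∞, 16, ∞, 0, ∞]
  [∞, ∞, ∞, ∞, 0]
D(4):
  [0, 20, 5, 4, 8]
  [∞, 0, ∞, ∞, ∞]
  [5, 25, 0, 9, 3]
  [∞, 16, ∞, 0, ∞]
  [∞, ∞, ∞, ∞, 0]
D(5):
  [0, 20, 5, 4, 8]
  [∞, 0, ∞, ∞, ∞]
  [5, 25, 0, 9, 3]
  [∞, 16, ∞, 0, ∞]
  [∞, ∞, ∞, ∞, 0]
Answer: W* = [[0, 20, 5, 4, 8], [∞, 0, ∞, ∞, ∞], [5, 25, 0, 9, 3], [∞, 16, ∞, 0, ∞], [∞, ∞, ∞, ∞, 0]]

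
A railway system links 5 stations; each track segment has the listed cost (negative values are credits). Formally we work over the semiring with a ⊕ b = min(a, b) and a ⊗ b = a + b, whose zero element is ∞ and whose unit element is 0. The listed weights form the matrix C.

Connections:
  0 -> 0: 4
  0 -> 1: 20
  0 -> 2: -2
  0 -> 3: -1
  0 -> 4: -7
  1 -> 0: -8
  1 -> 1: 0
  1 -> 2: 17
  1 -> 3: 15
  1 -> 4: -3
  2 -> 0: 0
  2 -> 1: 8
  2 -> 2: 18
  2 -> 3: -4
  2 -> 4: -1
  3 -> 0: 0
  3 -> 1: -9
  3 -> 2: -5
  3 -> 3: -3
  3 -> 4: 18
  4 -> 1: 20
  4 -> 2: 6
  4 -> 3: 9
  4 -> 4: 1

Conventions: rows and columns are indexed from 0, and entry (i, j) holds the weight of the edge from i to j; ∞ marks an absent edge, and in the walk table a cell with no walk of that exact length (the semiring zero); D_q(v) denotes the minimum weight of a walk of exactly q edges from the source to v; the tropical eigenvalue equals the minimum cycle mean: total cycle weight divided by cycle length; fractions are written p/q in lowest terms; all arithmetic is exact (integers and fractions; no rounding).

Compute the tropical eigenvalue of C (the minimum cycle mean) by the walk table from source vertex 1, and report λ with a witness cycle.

q=0: [∞, 0, ∞, ∞, ∞]
q=1: [-8, 0, 17, 15, -3]
q=2: [-8, 0, -10, -9, -15]
q=3: [-10, -18, -14, -14, -15]
q=4: [-26, -23, -19, -18, -21]
q=5: [-31, -27, -28, -27, -33]
Optimal cycle mean attained by: cycle 0->3->1->0, total (-1) + (-9) + (-8), length 3.
Answer: λ = -6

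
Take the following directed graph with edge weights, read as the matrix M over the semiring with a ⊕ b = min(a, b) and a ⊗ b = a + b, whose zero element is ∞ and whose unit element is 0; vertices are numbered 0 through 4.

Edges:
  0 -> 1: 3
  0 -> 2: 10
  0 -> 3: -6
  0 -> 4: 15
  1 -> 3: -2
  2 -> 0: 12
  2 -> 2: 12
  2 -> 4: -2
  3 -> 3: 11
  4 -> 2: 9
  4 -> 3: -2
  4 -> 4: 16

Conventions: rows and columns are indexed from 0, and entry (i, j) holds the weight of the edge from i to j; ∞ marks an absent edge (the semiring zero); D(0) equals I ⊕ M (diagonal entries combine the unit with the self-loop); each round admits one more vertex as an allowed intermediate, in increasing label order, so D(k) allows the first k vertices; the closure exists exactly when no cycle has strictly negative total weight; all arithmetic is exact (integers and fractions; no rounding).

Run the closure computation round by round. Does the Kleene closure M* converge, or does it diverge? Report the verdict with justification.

D(0):
  [0, 3, 10, -6, 15]
  [∞, 0, ∞, -2, ∞]
  [12, ∞, 0, ∞, -2]
  [∞, ∞, ∞, 0, ∞]
  [∞, ∞, 9, -2, 0]
D(1):
  [0, 3, 10, -6, 15]
  [∞, 0, ∞, -2, ∞]
  [12, 15, 0, 6, -2]
  [∞, ∞, ∞, 0, ∞]
  [∞, ∞, 9, -2, 0]
D(2):
  [0, 3, 10, -6, 15]
  [∞, 0, ∞, -2, ∞]
  [12, 15, 0, 6, -2]
  [∞, ∞, ∞, 0, ∞]
  [∞, ∞, 9, -2, 0]
D(3):
  [0, 3, 10, -6, 8]
  [∞, 0, ∞, -2, ∞]
  [12, 15, 0, 6, -2]
  [∞, ∞, ∞, 0, ∞]
  [21, 24, 9, -2, 0]
D(4):
  [0, 3, 10, -6, 8]
  [∞, 0, ∞, -2, ∞]
  [12, 15, 0, 6, -2]
  [∞, ∞, ∞, 0, ∞]
  [21, 24, 9, -2, 0]
D(5):
  [0, 3, 10, -6, 8]
  [∞, 0, ∞, -2, ∞]
  [12, 15, 0, -4, -2]
  [∞, ∞, ∞, 0, ∞]
  [21, 24, 9, -2, 0]
Key observation: every diagonal entry stays at the unit through all rounds, so no improving cycle exists.
Answer: CONVERGES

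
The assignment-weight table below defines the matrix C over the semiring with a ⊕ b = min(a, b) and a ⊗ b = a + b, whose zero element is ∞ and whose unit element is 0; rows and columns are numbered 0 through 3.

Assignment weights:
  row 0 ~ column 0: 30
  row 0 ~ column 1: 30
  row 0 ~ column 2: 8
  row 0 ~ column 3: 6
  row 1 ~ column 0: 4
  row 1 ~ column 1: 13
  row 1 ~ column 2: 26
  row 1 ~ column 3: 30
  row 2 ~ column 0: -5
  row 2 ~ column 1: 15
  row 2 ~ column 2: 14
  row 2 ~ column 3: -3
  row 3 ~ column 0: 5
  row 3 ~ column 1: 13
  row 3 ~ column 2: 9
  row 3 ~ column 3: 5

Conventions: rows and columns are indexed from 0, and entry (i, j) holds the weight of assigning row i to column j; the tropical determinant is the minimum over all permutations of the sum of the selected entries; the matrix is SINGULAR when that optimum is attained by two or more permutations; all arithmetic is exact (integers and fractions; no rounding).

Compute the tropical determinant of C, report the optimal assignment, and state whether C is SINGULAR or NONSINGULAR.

σ = (0, 1, 2, 3): 30 + 13 + 14 + 5 = 62
σ = (0, 1, 3, 2): 30 + 13 + (-3) + 9 = 49
σ = (0, 2, 1, 3): 30 + 26 + 15 + 5 = 76
σ = (0, 2, 3, 1): 30 + 26 + (-3) + 13 = 66
σ = (0, 3, 1, 2): 30 + 30 + 15 + 9 = 84
σ = (0, 3, 2, 1): 30 + 30 + 14 + 13 = 87
σ = (1, 0, 2, 3): 30 + 4 + 14 + 5 = 53
σ = (1, 0, 3, 2): 30 + 4 + (-3) + 9 = 40
σ = (1, 2, 0, 3): 30 + 26 + (-5) + 5 = 56
σ = (1, 2, 3, 0): 30 + 26 + (-3) + 5 = 58
σ = (1, 3, 0, 2): 30 + 30 + (-5) + 9 = 64
σ = (1, 3, 2, 0): 30 + 30 + 14 + 5 = 79
σ = (2, 0, 1, 3): 8 + 4 + 15 + 5 = 32
σ = (2, 0, 3, 1): 8 + 4 + (-3) + 13 = 22
σ = (2, 1, 0, 3): 8 + 13 + (-5) + 5 = 21
σ = (2, 1, 3, 0): 8 + 13 + (-3) + 5 = 23
σ = (2, 3, 0, 1): 8 + 30 + (-5) + 13 = 46
σ = (2, 3, 1, 0): 8 + 30 + 15 + 5 = 58
σ = (3, 0, 1, 2): 6 + 4 + 15 + 9 = 34
σ = (3, 0, 2, 1): 6 + 4 + 14 + 13 = 37
σ = (3, 1, 0, 2): 6 + 13 + (-5) + 9 = 23
σ = (3, 1, 2, 0): 6 + 13 + 14 + 5 = 38
σ = (3, 2, 0, 1): 6 + 26 + (-5) + 13 = 40
σ = (3, 2, 1, 0): 6 + 26 + 15 + 5 = 52
Optimal value attained by: σ = (2, 1, 0, 3).
Answer: det⊕(C) = 21; verdict: NONSINGULAR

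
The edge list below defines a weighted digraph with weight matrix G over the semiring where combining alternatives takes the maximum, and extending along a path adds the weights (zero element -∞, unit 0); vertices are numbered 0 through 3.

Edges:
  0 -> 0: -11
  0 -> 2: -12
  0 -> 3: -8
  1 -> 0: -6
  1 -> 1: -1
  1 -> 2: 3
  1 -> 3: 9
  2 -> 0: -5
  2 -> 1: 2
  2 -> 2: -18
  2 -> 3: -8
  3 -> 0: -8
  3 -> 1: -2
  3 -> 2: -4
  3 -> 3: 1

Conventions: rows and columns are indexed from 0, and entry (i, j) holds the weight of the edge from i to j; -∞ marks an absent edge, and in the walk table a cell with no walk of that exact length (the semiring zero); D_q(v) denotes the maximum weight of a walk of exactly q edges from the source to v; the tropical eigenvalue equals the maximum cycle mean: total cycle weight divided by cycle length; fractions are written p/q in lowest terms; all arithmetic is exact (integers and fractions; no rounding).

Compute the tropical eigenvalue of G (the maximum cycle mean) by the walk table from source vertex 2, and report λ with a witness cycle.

q=0: [-∞, -∞, 0, -∞]
q=1: [-5, 2, -18, -8]
q=2: [-4, 1, 5, 11]
q=3: [3, 9, 7, 12]
q=4: [4, 10, 12, 18]
Optimal cycle mean attained by: cycle 1->3->1, total 9 + (-2), length 2.
Answer: λ = 7/2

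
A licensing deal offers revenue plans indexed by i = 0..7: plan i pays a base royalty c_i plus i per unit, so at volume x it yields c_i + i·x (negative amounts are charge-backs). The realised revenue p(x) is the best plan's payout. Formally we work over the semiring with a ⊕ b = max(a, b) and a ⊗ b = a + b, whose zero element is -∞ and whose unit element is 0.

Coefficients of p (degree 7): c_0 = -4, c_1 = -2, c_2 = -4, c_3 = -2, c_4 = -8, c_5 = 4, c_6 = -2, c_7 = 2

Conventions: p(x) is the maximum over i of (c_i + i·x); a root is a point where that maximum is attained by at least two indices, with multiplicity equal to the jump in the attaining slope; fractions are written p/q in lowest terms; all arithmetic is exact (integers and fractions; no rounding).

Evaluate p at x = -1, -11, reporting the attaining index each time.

p(-1) = max(-4+0·(-1)=-4, -2+1·(-1)=-3, -4+2·(-1)=-6, -2+3·(-1)=-5, -8+4·(-1)=-12, 4+5·(-1)=-1, -2+6·(-1)=-8, 2+7·(-1)=-5) = -1 (attained by i=5)
p(-11) = max(-4+0·(-11)=-4, -2+1·(-11)=-13, -4+2·(-11)=-26, -2+3·(-11)=-35, -8+4·(-11)=-52, 4+5·(-11)=-51, -2+6·(-11)=-68, 2+7·(-11)=-75) = -4 (attained by i=0)
Answer: p(-1) = -1; p(-11) = -4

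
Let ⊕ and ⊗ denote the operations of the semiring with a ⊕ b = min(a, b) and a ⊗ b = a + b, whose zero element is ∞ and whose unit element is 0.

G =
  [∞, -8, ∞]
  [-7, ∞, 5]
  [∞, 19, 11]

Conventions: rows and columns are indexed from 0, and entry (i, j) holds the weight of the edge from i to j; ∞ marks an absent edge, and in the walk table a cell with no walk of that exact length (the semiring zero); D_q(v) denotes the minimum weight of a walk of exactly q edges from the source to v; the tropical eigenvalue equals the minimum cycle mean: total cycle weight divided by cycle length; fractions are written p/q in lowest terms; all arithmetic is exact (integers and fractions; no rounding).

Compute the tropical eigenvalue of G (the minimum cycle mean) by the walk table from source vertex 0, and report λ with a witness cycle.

q=0: [0, ∞, ∞]
q=1: [∞, -8, ∞]
q=2: [-15, ∞, -3]
q=3: [∞, -23, 8]
Optimal cycle mean attained by: cycle 0->1->0, total (-8) + (-7), length 2.
Answer: λ = -15/2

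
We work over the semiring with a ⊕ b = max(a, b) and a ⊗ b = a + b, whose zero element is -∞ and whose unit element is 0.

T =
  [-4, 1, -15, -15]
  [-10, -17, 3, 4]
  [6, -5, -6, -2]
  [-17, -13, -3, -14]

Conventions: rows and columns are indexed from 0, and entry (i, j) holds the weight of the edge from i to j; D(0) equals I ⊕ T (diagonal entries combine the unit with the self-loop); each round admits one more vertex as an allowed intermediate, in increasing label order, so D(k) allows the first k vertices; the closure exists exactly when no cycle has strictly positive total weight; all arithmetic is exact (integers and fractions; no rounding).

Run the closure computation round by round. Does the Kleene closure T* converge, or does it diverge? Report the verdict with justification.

D(0):
  [0, 1, -15, -15]
  [-10, 0, 3, 4]
  [6, -5, 0, -2]
  [-17, -13, -3, 0]
D(1):
  [0, 1, -15, -15]
  [-10, 0, 3, 4]
  [6, 7, 0, -2]
  [-17, -13, -3, 0]
Detection: at round 2, diagonal entry (2, 2) turns strictly positive.
Key observation: the cycle 2->0->1->2 has total weight 6 + 1 + 3, which is strictly positive.
Answer: DIVERGES — positive cycle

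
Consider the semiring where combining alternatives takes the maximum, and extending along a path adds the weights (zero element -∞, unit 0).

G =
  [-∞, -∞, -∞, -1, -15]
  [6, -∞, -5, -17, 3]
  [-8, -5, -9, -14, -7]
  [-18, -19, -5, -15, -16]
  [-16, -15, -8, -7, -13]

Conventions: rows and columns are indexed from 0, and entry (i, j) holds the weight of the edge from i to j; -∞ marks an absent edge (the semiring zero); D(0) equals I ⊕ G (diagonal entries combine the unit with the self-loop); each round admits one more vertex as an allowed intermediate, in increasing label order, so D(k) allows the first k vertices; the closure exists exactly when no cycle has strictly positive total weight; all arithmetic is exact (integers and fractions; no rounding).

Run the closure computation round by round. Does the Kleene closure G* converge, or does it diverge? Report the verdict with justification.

D(0):
  [0, -∞, -∞, -1, -15]
  [6, 0, -5, -17, 3]
  [-8, -5, 0, -14, -7]
  [-18, -19, -5, 0, -16]
  [-16, -15, -8, -7, 0]
D(1):
  [0, -∞, -∞, -1, -15]
  [6, 0, -5, 5, 3]
  [-8, -5, 0, -9, -7]
  [-18, -19, -5, 0, -16]
  [-16, -15, -8, -7, 0]
D(2):
  [0, -∞, -∞, -1, -15]
  [6, 0, -5, 5, 3]
  [1, -5, 0, 0, -2]
  [-13, -19, -5, 0, -16]
  [-9, -15, -8, -7, 0]
D(3):
  [0, -∞, -∞, -1, -15]
  [6, 0, -5, 5, 3]
  [1, -5, 0, 0, -2]
  [-4, -10, -5, 0, -7]
  [-7, -13, -8, -7, 0]
D(4):
  [0, -11, -6, -1, -8]
  [6, 0, 0, 5, 3]
  [1, -5, 0, 0, -2]
  [-4, -10, -5, 0, -7]
  [-7, -13, -8, -7, 0]
D(5):
  [0, -11, -6, -1, -8]
  [6, 0, 0, 5, 3]
  [1, -5, 0, 0, -2]
  [-4, -10, -5, 0, -7]
  [-7, -13, -8, -7, 0]
Key observation: every diagonal entry stays at the unit through all rounds, so no improving cycle exists.
Answer: CONVERGES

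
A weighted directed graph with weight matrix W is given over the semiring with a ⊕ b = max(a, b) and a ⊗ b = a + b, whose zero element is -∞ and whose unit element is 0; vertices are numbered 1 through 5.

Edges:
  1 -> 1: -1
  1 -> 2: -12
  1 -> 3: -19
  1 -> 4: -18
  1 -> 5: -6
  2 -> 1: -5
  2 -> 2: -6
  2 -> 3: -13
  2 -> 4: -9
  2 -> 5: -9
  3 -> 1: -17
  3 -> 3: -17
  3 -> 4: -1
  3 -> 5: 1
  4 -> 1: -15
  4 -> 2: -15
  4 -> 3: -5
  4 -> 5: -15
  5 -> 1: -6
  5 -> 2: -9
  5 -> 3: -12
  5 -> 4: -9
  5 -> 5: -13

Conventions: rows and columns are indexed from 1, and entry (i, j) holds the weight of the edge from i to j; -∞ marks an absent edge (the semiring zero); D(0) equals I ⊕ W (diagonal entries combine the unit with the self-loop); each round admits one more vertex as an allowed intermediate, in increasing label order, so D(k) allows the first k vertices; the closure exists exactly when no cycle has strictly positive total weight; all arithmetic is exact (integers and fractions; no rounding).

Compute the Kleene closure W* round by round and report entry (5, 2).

D(0):
  [0, -12, -19, -18, -6]
  [-5, 0, -13, -9, -9]
  [-17, -∞, 0, -1, 1]
  [-15, -15, -5, 0, -15]
  [-6, -9, -12, -9, 0]
D(1):
  [0, -12, -19, -18, -6]
  [-5, 0, -13, -9, -9]
  [-17, -29, 0, -1, 1]
  [-15, -15, -5, 0, -15]
  [-6, -9, -12, -9, 0]
D(2):
  [0, -12, -19, -18, -6]
  [-5, 0, -13, -9, -9]
  [-17, -29, 0, -1, 1]
  [-15, -15, -5, 0, -15]
  [-6, -9, -12, -9, 0]
D(3):
  [0, -12, -19, -18, -6]
  [-5, 0, -13, -9, -9]
  [-17, -29, 0, -1, 1]
  [-15, -15, -5, 0, -4]
  [-6, -9, -12, -9, 0]
D(4):
  [0, -12, -19, -18, -6]
  [-5, 0, -13, -9, -9]
  [-16, -16, 0, -1, 1]
  [-15, -15, -5, 0, -4]
  [-6, -9, -12, -9, 0]
D(5):
  [0, -12, -18, -15, -6]
  [-5, 0, -13, -9, -9]
  [-5, -8, 0, -1, 1]
  [-10, -13, -5, 0, -4]
  [-6, -9, -12, -9, 0]
Answer: W*[5][2] = -9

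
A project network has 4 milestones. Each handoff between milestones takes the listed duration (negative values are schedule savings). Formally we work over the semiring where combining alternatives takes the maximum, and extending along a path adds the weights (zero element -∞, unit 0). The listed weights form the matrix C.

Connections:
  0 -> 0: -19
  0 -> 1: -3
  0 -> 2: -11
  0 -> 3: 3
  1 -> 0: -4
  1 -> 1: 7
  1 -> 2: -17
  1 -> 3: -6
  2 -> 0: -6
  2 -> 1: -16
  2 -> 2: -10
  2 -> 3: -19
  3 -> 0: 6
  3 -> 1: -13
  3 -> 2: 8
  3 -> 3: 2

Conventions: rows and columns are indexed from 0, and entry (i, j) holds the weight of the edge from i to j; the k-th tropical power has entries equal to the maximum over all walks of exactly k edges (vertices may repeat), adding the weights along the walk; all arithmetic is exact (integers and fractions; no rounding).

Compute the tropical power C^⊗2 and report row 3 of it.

C^⊗2:
  [9, 4, 11, 5]
  [3, 14, 2, 1]
  [-13, -9, -11, -3]
  [8, 3, 10, 9]
Answer: row 3 of C^⊗2 = [8, 3, 10, 9]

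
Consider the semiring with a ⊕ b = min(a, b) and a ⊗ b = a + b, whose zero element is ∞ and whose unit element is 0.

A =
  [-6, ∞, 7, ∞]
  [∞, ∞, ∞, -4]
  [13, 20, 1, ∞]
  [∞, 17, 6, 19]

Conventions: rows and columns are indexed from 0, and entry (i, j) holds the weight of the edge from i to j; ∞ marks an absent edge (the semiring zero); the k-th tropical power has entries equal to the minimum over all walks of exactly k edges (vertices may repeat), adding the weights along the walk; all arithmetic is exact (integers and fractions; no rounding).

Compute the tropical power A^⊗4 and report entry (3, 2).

A^⊗2:
  [-12, 27, 1, ∞]
  [∞, 13, 2, 15]
  [7, 21, 2, 16]
  [19, 26, 7, 13]
A^⊗3:
  [-18, 21, -5, 23]
  [15, 22, 3, 9]
  [1, 22, 3, 17]
  [13, 27, 8, 22]
A^⊗4:
  [-24, 15, -11, 17]
  [9, 23, 4, 18]
  [-5, 23, 4, 18]
  [7, 28, 9, 23]
Key observation: the optimum is the walk 3->2->2->2->2, with weight 6 + 1 + 1 + 1 = 9.
Optimal value attained by: walk 3->2->2->2->2.
Answer: (A^⊗4)[3][2] = 9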